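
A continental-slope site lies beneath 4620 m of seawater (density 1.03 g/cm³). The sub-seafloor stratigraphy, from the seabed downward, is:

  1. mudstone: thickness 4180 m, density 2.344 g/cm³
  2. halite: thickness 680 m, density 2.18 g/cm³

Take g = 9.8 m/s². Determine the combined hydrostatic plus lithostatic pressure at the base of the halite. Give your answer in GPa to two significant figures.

0.16 GPa

seawater: 1030 kg/m³ × 9.8 m/s² × 4620 m = 4.663×10^7 Pa = 0.04663 GPa
mudstone: 2344 kg/m³ × 9.8 m/s² × 4180 m = 9.602×10^7 Pa = 0.09602 GPa
halite: 2180 kg/m³ × 9.8 m/s² × 680 m = 1.453×10^7 Pa = 0.01453 GPa
Total = 0.04663 + 0.09602 + 0.01453 = 0.15718 GPa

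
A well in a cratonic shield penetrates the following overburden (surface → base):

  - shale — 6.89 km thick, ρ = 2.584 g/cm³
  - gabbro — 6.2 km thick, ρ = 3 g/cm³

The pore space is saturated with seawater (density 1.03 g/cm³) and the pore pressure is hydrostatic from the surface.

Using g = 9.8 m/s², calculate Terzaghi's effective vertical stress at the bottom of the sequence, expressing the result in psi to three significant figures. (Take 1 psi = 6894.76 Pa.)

32600 psi

Overburden (lithostatic) stress σ_v:
shale: 2584 kg/m³ × 9.8 m/s² × 6890 m = 1.745×10^8 Pa = 174.5 MPa
gabbro: 3000 kg/m³ × 9.8 m/s² × 6200 m = 1.823×10^8 Pa = 182.3 MPa
Total = 174.5 + 182.3 = 356.76 MPa
Pore pressure P_p = 1030 kg/m³ × 9.8 m/s² × 13090 m = 1.321×10^8 Pa = 132.1 MPa
Effective stress σ' = σ_v − P_p = 356.8 − 132.1 = 224.63 MPa = 32579 psi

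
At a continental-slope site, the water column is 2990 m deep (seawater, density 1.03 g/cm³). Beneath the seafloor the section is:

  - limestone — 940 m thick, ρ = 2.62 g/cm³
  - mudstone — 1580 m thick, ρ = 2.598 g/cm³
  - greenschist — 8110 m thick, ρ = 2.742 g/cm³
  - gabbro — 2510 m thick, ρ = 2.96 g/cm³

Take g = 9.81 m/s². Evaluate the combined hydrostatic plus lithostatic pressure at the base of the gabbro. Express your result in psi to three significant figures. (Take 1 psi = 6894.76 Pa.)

55900 psi

seawater: 1030 kg/m³ × 9.81 m/s² × 2990 m = 3.021×10^7 Pa = 4382 psi
limestone: 2620 kg/m³ × 9.81 m/s² × 940 m = 2.416×10^7 Pa = 3504 psi
mudstone: 2598 kg/m³ × 9.81 m/s² × 1580 m = 4.027×10^7 Pa = 5840 psi
greenschist: 2742 kg/m³ × 9.81 m/s² × 8110 m = 2.182×10^8 Pa = 31640 psi
gabbro: 2960 kg/m³ × 9.81 m/s² × 2510 m = 7.288×10^7 Pa = 10571 psi
Total = 4382 + 3504 + 5840 + 31640 + 10571 = 55938 psi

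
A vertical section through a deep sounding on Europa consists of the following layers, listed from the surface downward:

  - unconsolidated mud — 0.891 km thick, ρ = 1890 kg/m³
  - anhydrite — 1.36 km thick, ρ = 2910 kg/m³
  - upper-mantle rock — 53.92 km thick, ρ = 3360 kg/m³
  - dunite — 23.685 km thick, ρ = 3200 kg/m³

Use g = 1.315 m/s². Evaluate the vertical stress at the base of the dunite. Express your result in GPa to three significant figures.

0.345 GPa

unconsolidated mud: 1890 kg/m³ × 1.315 m/s² × 891 m = 2.214×10^6 Pa = 2.214×10^-3 GPa
anhydrite: 2910 kg/m³ × 1.315 m/s² × 1360 m = 5.204×10^6 Pa = 5.204×10^-3 GPa
upper-mantle rock: 3360 kg/m³ × 1.315 m/s² × 53920 m = 2.382×10^8 Pa = 0.2382 GPa
dunite: 3200 kg/m³ × 1.315 m/s² × 23685 m = 9.967×10^7 Pa = 0.09967 GPa
Total = 2.214×10^-3 + 5.204×10^-3 + 0.2382 + 0.09967 = 0.34533 GPa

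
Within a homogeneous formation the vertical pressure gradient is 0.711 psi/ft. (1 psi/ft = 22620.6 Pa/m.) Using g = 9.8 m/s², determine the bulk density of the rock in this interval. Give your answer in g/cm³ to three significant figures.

1.64 g/cm³

ρ = (dP/dz)/g = 0.711 psi/ft / 9.8 m/s² = 16083 Pa/m / 9.8 m/s² = 1641.1 kg/m³
= 1.641 g/cm³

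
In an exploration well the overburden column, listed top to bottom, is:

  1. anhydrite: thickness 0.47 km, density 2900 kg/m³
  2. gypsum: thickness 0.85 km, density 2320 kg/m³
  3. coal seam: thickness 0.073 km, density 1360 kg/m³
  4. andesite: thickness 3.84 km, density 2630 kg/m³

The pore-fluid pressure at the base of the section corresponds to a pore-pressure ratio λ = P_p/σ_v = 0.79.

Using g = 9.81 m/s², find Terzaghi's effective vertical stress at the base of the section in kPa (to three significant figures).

Overburden (lithostatic) stress σ_v:
anhydrite: 2900 kg/m³ × 9.81 m/s² × 470 m = 1.337×10^7 Pa = 13.37 MPa
gypsum: 2320 kg/m³ × 9.81 m/s² × 850 m = 1.935×10^7 Pa = 19.35 MPa
coal seam: 1360 kg/m³ × 9.81 m/s² × 73 m = 9.739×10^5 Pa = 0.9739 MPa
andesite: 2630 kg/m³ × 9.81 m/s² × 3840 m = 9.907×10^7 Pa = 99.07 MPa
Total = 13.37 + 19.35 + 0.9739 + 99.07 = 132.76 MPa
Pore pressure P_p = λ·σ_v = 0.79 × 132.8 MPa = 104.9 MPa
Effective stress σ' = σ_v − P_p = 132.8 − 104.9 = 27.880 MPa = 27880 kPa

27900 kPa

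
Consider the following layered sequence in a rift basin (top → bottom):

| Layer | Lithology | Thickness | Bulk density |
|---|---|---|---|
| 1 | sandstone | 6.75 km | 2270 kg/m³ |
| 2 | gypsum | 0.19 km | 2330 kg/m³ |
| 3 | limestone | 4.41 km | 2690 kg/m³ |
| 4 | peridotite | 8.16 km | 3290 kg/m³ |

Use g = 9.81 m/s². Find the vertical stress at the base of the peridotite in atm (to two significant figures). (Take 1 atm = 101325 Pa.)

5300 atm

sandstone: 2270 kg/m³ × 9.81 m/s² × 6750 m = 1.503×10^8 Pa = 1483 atm
gypsum: 2330 kg/m³ × 9.81 m/s² × 190 m = 4.343×10^6 Pa = 42.86 atm
limestone: 2690 kg/m³ × 9.81 m/s² × 4410 m = 1.164×10^8 Pa = 1149 atm
peridotite: 3290 kg/m³ × 9.81 m/s² × 8160 m = 2.634×10^8 Pa = 2599 atm
Total = 1483 + 42.86 + 1149 + 2599 = 5274.1 atm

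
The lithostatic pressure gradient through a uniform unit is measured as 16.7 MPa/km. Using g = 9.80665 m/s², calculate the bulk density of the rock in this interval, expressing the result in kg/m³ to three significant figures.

1700 kg/m³

ρ = (dP/dz)/g = 16.7 MPa/km / 9.80665 m/s² = 16700 Pa/m / 9.80665 m/s² = 1702.9 kg/m³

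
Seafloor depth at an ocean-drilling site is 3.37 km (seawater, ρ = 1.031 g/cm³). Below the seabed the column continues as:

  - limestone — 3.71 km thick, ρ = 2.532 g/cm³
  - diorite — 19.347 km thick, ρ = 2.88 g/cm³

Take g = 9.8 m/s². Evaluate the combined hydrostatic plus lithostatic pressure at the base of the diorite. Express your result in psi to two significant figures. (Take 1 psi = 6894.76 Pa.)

97000 psi

seawater: 1031 kg/m³ × 9.8 m/s² × 3370 m = 3.405×10^7 Pa = 4939 psi
limestone: 2532 kg/m³ × 9.8 m/s² × 3710 m = 9.206×10^7 Pa = 13352 psi
diorite: 2880 kg/m³ × 9.8 m/s² × 19347 m = 5.460×10^8 Pa = 79198 psi
Total = 4939 + 13352 + 79198 = 97488 psi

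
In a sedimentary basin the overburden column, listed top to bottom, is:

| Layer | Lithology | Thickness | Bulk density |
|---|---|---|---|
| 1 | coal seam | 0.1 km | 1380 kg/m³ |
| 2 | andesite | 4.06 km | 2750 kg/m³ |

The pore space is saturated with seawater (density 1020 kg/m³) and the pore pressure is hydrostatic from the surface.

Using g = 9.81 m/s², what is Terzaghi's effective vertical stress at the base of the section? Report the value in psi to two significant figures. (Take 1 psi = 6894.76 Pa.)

10000 psi

Overburden (lithostatic) stress σ_v:
coal seam: 1380 kg/m³ × 9.81 m/s² × 100 m = 1.354×10^6 Pa = 1.354 MPa
andesite: 2750 kg/m³ × 9.81 m/s² × 4060 m = 1.095×10^8 Pa = 109.5 MPa
Total = 1.354 + 109.5 = 110.88 MPa
Pore pressure P_p = 1020 kg/m³ × 9.81 m/s² × 4160 m = 4.163×10^7 Pa = 41.63 MPa
Effective stress σ' = σ_v − P_p = 110.9 − 41.63 = 69.257 MPa = 10045 psi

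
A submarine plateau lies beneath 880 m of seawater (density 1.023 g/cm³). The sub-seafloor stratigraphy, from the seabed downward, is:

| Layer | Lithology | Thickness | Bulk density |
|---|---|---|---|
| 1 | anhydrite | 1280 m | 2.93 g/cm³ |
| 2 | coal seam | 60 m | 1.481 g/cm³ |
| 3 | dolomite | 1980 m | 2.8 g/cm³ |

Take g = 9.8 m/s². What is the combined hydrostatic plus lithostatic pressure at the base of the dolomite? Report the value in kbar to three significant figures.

1.01 kbar

seawater: 1023 kg/m³ × 9.8 m/s² × 880 m = 8.822×10^6 Pa = 0.08822 kbar
anhydrite: 2930 kg/m³ × 9.8 m/s² × 1280 m = 3.675×10^7 Pa = 0.3675 kbar
coal seam: 1481 kg/m³ × 9.8 m/s² × 60 m = 8.708×10^5 Pa = 8.708×10^-3 kbar
dolomite: 2800 kg/m³ × 9.8 m/s² × 1980 m = 5.433×10^7 Pa = 0.5433 kbar
Total = 0.08822 + 0.3675 + 8.708×10^-3 + 0.5433 = 1.0078 kbar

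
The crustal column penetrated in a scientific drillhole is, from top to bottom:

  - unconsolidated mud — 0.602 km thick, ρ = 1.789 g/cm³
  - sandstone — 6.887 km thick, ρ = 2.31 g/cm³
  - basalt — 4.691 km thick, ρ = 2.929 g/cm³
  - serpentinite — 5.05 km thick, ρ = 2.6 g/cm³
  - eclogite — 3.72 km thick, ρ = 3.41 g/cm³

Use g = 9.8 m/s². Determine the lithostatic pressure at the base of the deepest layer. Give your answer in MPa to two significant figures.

550 MPa

unconsolidated mud: 1789 kg/m³ × 9.8 m/s² × 602 m = 1.055×10^7 Pa = 10.55 MPa
sandstone: 2310 kg/m³ × 9.8 m/s² × 6887 m = 1.559×10^8 Pa = 155.9 MPa
basalt: 2929 kg/m³ × 9.8 m/s² × 4691 m = 1.347×10^8 Pa = 134.7 MPa
serpentinite: 2600 kg/m³ × 9.8 m/s² × 5050 m = 1.287×10^8 Pa = 128.7 MPa
eclogite: 3410 kg/m³ × 9.8 m/s² × 3720 m = 1.243×10^8 Pa = 124.3 MPa
Total = 10.55 + 155.9 + 134.7 + 128.7 + 124.3 = 554.10 MPa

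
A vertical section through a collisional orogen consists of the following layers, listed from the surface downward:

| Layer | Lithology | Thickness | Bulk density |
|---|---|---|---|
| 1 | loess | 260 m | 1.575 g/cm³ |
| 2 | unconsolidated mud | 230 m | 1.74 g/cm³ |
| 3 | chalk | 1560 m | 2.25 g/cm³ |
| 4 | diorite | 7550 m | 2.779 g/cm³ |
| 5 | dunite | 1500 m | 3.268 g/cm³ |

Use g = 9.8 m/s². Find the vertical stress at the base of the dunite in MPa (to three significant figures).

loess: 1575 kg/m³ × 9.8 m/s² × 260 m = 4.013×10^6 Pa = 4.013 MPa
unconsolidated mud: 1740 kg/m³ × 9.8 m/s² × 230 m = 3.922×10^6 Pa = 3.922 MPa
chalk: 2250 kg/m³ × 9.8 m/s² × 1560 m = 3.440×10^7 Pa = 34.40 MPa
diorite: 2779 kg/m³ × 9.8 m/s² × 7550 m = 2.056×10^8 Pa = 205.6 MPa
dunite: 3268 kg/m³ × 9.8 m/s² × 1500 m = 4.804×10^7 Pa = 48.04 MPa
Total = 4.013 + 3.922 + 34.40 + 205.6 + 48.04 = 295.99 MPa

296 MPa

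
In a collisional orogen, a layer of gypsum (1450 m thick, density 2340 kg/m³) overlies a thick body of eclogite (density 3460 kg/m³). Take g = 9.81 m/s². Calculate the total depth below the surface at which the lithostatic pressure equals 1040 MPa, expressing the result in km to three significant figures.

Pressure at base of upper layers: 2340×9.81×1450 = 3.329×10^7 Pa = 33.29 MPa
Remaining pressure to be supplied by eclogite: 1.040×10^9 − 3.329×10^7 = 1.007×10^9 Pa
Additional depth in eclogite = 1.007×10^9 Pa / (3460 kg/m³ × 9.81 m/s²) = 29659 m
Total depth = 1450 m + 29659 m = 31109 m
= 31.109 km

31.1 km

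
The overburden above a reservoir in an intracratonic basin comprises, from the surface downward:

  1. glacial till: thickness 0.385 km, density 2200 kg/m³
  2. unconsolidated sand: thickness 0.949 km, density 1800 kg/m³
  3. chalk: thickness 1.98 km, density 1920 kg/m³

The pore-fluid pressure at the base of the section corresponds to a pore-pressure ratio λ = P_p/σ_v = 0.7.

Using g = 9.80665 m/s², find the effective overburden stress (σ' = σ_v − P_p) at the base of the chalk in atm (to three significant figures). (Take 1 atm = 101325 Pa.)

185 atm

Overburden (lithostatic) stress σ_v:
glacial till: 2200 kg/m³ × 9.80665 m/s² × 385 m = 8.306×10^6 Pa = 8.306 MPa
unconsolidated sand: 1800 kg/m³ × 9.80665 m/s² × 949 m = 1.675×10^7 Pa = 16.75 MPa
chalk: 1920 kg/m³ × 9.80665 m/s² × 1980 m = 3.728×10^7 Pa = 37.28 MPa
Total = 8.306 + 16.75 + 37.28 = 62.339 MPa
Pore pressure P_p = λ·σ_v = 0.7 × 62.34 MPa = 43.64 MPa
Effective stress σ' = σ_v − P_p = 62.34 − 43.64 = 18.702 MPa = 184.57 atm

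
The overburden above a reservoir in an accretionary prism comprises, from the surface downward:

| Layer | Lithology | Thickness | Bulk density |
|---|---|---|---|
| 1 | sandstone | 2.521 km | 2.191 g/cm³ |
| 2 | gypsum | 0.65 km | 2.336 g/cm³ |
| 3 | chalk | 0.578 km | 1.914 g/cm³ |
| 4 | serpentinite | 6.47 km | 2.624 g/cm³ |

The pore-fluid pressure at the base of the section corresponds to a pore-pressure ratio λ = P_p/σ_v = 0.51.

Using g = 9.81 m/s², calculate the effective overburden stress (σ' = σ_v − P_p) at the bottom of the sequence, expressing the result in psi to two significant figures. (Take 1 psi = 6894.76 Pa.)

Overburden (lithostatic) stress σ_v:
sandstone: 2191 kg/m³ × 9.81 m/s² × 2521 m = 5.419×10^7 Pa = 54.19 MPa
gypsum: 2336 kg/m³ × 9.81 m/s² × 650 m = 1.490×10^7 Pa = 14.90 MPa
chalk: 1914 kg/m³ × 9.81 m/s² × 578 m = 1.085×10^7 Pa = 10.85 MPa
serpentinite: 2624 kg/m³ × 9.81 m/s² × 6470 m = 1.665×10^8 Pa = 166.5 MPa
Total = 54.19 + 14.90 + 10.85 + 166.5 = 246.48 MPa
Pore pressure P_p = λ·σ_v = 0.51 × 246.5 MPa = 125.7 MPa
Effective stress σ' = σ_v − P_p = 246.5 − 125.7 = 120.78 MPa = 17517 psi

18000 psi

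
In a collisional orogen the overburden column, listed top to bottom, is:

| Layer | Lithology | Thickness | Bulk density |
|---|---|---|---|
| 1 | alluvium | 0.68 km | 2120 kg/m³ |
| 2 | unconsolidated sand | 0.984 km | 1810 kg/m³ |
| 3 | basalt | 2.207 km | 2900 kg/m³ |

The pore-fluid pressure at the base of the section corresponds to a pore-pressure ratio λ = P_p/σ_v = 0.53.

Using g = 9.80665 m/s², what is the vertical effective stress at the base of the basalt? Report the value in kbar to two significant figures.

Overburden (lithostatic) stress σ_v:
alluvium: 2120 kg/m³ × 9.80665 m/s² × 680 m = 1.414×10^7 Pa = 14.14 MPa
unconsolidated sand: 1810 kg/m³ × 9.80665 m/s² × 984 m = 1.747×10^7 Pa = 17.47 MPa
basalt: 2900 kg/m³ × 9.80665 m/s² × 2207 m = 6.277×10^7 Pa = 62.77 MPa
Total = 14.14 + 17.47 + 62.77 = 94.369 MPa
Pore pressure P_p = λ·σ_v = 0.53 × 94.37 MPa = 50.02 MPa
Effective stress σ' = σ_v − P_p = 94.37 − 50.02 = 44.353 MPa = 0.44353 kbar

0.44 kbar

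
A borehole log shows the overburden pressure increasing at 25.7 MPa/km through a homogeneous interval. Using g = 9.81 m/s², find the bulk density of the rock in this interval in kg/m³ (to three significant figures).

2620 kg/m³

ρ = (dP/dz)/g = 25.7 MPa/km / 9.81 m/s² = 25700 Pa/m / 9.81 m/s² = 2619.8 kg/m³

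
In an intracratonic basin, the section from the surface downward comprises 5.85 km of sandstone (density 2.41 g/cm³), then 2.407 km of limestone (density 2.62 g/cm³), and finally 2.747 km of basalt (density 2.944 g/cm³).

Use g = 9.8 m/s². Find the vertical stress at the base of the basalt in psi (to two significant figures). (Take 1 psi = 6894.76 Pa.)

40000 psi

sandstone: 2410 kg/m³ × 9.8 m/s² × 5850 m = 1.382×10^8 Pa = 20039 psi
limestone: 2620 kg/m³ × 9.8 m/s² × 2407 m = 6.180×10^7 Pa = 8964 psi
basalt: 2944 kg/m³ × 9.8 m/s² × 2747 m = 7.925×10^7 Pa = 11495 psi
Total = 20039 + 8964 + 11495 = 40498 psi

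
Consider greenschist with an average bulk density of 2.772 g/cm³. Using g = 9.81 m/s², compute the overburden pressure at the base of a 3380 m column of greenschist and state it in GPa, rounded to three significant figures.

0.0919 GPa

greenschist: 2772 kg/m³ × 9.81 m/s² × 3380 m = 9.191×10^7 Pa = 0.09191 GPa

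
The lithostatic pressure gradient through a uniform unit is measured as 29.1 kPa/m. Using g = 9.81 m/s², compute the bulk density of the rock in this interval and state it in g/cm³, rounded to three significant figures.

2.97 g/cm³

ρ = (dP/dz)/g = 29.1 kPa/m / 9.81 m/s² = 29100 Pa/m / 9.81 m/s² = 2966.4 kg/m³
= 2.966 g/cm³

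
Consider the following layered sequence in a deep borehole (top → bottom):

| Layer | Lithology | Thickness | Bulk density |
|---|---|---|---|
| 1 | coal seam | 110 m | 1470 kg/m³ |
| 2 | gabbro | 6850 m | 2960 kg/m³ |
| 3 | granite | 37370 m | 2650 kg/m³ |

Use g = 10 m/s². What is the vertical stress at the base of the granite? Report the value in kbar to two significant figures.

coal seam: 1470 kg/m³ × 10 m/s² × 110 m = 1.617×10^6 Pa = 0.01617 kbar
gabbro: 2960 kg/m³ × 10 m/s² × 6850 m = 2.028×10^8 Pa = 2.028 kbar
granite: 2650 kg/m³ × 10 m/s² × 37370 m = 9.903×10^8 Pa = 9.903 kbar
Total = 0.01617 + 2.028 + 9.903 = 11.947 kbar

12 kbar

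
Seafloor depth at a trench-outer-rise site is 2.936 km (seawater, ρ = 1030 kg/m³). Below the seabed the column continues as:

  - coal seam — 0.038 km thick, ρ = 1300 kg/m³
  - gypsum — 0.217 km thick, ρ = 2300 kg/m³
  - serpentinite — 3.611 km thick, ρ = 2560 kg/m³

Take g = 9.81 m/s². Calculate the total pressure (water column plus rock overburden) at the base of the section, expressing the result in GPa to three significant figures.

seawater: 1030 kg/m³ × 9.81 m/s² × 2936 m = 2.967×10^7 Pa = 0.02967 GPa
coal seam: 1300 kg/m³ × 9.81 m/s² × 38 m = 4.846×10^5 Pa = 4.846×10^-4 GPa
gypsum: 2300 kg/m³ × 9.81 m/s² × 217 m = 4.896×10^6 Pa = 4.896×10^-3 GPa
serpentinite: 2560 kg/m³ × 9.81 m/s² × 3611 m = 9.069×10^7 Pa = 0.09069 GPa
Total = 0.02967 + 4.846×10^-4 + 4.896×10^-3 + 0.09069 = 0.12573 GPa

0.126 GPa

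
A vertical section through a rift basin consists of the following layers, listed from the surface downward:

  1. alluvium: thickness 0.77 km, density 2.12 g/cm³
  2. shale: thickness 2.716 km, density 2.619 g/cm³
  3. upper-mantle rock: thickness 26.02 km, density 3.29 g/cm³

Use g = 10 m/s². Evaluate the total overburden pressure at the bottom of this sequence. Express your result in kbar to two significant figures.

alluvium: 2120 kg/m³ × 10 m/s² × 770 m = 1.632×10^7 Pa = 0.1632 kbar
shale: 2619 kg/m³ × 10 m/s² × 2716 m = 7.113×10^7 Pa = 0.7113 kbar
upper-mantle rock: 3290 kg/m³ × 10 m/s² × 26020 m = 8.561×10^8 Pa = 8.561 kbar
Total = 0.1632 + 0.7113 + 8.561 = 9.4351 kbar

9.4 kbar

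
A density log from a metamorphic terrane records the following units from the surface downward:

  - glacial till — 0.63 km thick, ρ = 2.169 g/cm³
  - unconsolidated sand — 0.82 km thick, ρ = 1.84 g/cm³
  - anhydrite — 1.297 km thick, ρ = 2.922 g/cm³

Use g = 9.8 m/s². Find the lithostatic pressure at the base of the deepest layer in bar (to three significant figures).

glacial till: 2169 kg/m³ × 9.8 m/s² × 630 m = 1.339×10^7 Pa = 133.9 bar
unconsolidated sand: 1840 kg/m³ × 9.8 m/s² × 820 m = 1.479×10^7 Pa = 147.9 bar
anhydrite: 2922 kg/m³ × 9.8 m/s² × 1297 m = 3.714×10^7 Pa = 371.4 bar
Total = 133.9 + 147.9 + 371.4 = 653.18 bar

653 bar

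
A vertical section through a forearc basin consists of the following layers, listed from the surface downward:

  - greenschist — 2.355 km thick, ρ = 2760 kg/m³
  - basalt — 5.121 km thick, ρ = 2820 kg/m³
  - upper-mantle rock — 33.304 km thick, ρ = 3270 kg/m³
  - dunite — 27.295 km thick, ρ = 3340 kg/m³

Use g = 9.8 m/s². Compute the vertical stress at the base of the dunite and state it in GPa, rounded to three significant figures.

greenschist: 2760 kg/m³ × 9.8 m/s² × 2355 m = 6.370×10^7 Pa = 0.06370 GPa
basalt: 2820 kg/m³ × 9.8 m/s² × 5121 m = 1.415×10^8 Pa = 0.1415 GPa
upper-mantle rock: 3270 kg/m³ × 9.8 m/s² × 33304 m = 1.067×10^9 Pa = 1.067 GPa
dunite: 3340 kg/m³ × 9.8 m/s² × 27295 m = 8.934×10^8 Pa = 0.8934 GPa
Total = 0.06370 + 0.1415 + 1.067 + 0.8934 = 2.1659 GPa

2.17 GPa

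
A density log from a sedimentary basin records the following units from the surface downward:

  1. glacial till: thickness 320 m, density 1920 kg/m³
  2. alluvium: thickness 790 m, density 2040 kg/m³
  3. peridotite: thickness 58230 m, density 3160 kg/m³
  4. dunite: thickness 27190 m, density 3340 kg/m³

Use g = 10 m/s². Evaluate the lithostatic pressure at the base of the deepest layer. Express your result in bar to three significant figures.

glacial till: 1920 kg/m³ × 10 m/s² × 320 m = 6.144×10^6 Pa = 61.44 bar
alluvium: 2040 kg/m³ × 10 m/s² × 790 m = 1.612×10^7 Pa = 161.2 bar
peridotite: 3160 kg/m³ × 10 m/s² × 58230 m = 1.840×10^9 Pa = 18401 bar
dunite: 3340 kg/m³ × 10 m/s² × 27190 m = 9.081×10^8 Pa = 9081 bar
Total = 61.44 + 161.2 + 18401 + 9081 = 27705 bar

27700 bar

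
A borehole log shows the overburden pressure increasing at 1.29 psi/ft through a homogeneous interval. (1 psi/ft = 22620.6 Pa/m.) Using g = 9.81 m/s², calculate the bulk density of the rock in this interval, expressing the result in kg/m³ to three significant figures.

2970 kg/m³

ρ = (dP/dz)/g = 1.29 psi/ft / 9.81 m/s² = 29181 Pa/m / 9.81 m/s² = 2974.6 kg/m³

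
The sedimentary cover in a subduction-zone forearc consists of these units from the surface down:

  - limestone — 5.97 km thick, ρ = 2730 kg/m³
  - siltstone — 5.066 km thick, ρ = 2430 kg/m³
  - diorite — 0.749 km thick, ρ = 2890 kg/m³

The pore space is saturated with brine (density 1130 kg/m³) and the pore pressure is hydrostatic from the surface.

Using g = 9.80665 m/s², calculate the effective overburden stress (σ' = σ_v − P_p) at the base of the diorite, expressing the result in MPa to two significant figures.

170 MPa

Overburden (lithostatic) stress σ_v:
limestone: 2730 kg/m³ × 9.80665 m/s² × 5970 m = 1.598×10^8 Pa = 159.8 MPa
siltstone: 2430 kg/m³ × 9.80665 m/s² × 5066 m = 1.207×10^8 Pa = 120.7 MPa
diorite: 2890 kg/m³ × 9.80665 m/s² × 749 m = 2.123×10^7 Pa = 21.23 MPa
Total = 159.8 + 120.7 + 21.23 = 301.78 MPa
Pore pressure P_p = 1130 kg/m³ × 9.80665 m/s² × 11785 m = 1.306×10^8 Pa = 130.6 MPa
Effective stress σ' = σ_v − P_p = 301.8 − 130.6 = 171.19 MPa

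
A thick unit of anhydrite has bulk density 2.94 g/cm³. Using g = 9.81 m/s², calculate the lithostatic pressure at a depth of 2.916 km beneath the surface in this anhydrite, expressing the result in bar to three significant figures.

841 bar

anhydrite: 2940 kg/m³ × 9.81 m/s² × 2916 m = 8.410×10^7 Pa = 841.0 bar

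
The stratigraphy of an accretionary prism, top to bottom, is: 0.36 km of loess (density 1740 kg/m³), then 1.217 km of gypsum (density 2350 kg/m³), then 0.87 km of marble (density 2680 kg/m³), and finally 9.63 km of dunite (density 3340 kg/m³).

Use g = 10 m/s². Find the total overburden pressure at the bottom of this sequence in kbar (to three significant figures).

3.80 kbar

loess: 1740 kg/m³ × 10 m/s² × 360 m = 6.264×10^6 Pa = 0.06264 kbar
gypsum: 2350 kg/m³ × 10 m/s² × 1217 m = 2.860×10^7 Pa = 0.2860 kbar
marble: 2680 kg/m³ × 10 m/s² × 870 m = 2.332×10^7 Pa = 0.2332 kbar
dunite: 3340 kg/m³ × 10 m/s² × 9630 m = 3.216×10^8 Pa = 3.216 kbar
Total = 0.06264 + 0.2860 + 0.2332 + 3.216 = 3.7982 kbar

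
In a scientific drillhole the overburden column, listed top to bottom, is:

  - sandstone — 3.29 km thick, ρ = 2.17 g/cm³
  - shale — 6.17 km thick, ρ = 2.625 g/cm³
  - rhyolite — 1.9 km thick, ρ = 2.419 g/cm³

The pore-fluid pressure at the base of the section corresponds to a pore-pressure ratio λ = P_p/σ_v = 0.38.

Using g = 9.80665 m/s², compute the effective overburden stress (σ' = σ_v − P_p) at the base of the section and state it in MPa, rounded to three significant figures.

170 MPa

Overburden (lithostatic) stress σ_v:
sandstone: 2170 kg/m³ × 9.80665 m/s² × 3290 m = 7.001×10^7 Pa = 70.01 MPa
shale: 2625 kg/m³ × 9.80665 m/s² × 6170 m = 1.588×10^8 Pa = 158.8 MPa
rhyolite: 2419 kg/m³ × 9.80665 m/s² × 1900 m = 4.507×10^7 Pa = 45.07 MPa
Total = 70.01 + 158.8 + 45.07 = 273.92 MPa
Pore pressure P_p = λ·σ_v = 0.38 × 273.9 MPa = 104.1 MPa
Effective stress σ' = σ_v − P_p = 273.9 − 104.1 = 169.83 MPa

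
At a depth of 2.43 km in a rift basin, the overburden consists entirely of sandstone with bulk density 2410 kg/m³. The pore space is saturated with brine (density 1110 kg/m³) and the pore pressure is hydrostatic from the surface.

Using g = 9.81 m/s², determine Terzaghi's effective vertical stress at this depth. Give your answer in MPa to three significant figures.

31.0 MPa

Overburden (lithostatic) stress σ_v:
sandstone: 2410 kg/m³ × 9.81 m/s² × 2430 m = 5.745×10^7 Pa = 57.45 MPa
Pore pressure P_p = 1110 kg/m³ × 9.81 m/s² × 2430 m = 2.646×10^7 Pa = 26.46 MPa
Effective stress σ' = σ_v − P_p = 57.45 − 26.46 = 30.990 MPa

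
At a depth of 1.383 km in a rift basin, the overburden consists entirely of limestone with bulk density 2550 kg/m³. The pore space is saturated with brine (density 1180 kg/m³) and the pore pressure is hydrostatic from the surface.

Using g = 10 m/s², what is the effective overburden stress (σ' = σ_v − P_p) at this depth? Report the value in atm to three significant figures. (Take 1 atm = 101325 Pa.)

187 atm

Overburden (lithostatic) stress σ_v:
limestone: 2550 kg/m³ × 10 m/s² × 1383 m = 3.527×10^7 Pa = 35.27 MPa
Pore pressure P_p = 1180 kg/m³ × 10 m/s² × 1383 m = 1.632×10^7 Pa = 16.32 MPa
Effective stress σ' = σ_v − P_p = 35.27 − 16.32 = 18.947 MPa = 186.99 atm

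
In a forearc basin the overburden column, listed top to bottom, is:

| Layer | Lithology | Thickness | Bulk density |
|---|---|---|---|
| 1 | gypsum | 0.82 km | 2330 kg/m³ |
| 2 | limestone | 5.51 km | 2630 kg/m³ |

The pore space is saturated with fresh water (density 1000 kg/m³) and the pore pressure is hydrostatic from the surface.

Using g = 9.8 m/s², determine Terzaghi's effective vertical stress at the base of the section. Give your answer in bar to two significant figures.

990 bar

Overburden (lithostatic) stress σ_v:
gypsum: 2330 kg/m³ × 9.8 m/s² × 820 m = 1.872×10^7 Pa = 18.72 MPa
limestone: 2630 kg/m³ × 9.8 m/s² × 5510 m = 1.420×10^8 Pa = 142.0 MPa
Total = 18.72 + 142.0 = 160.74 MPa
Pore pressure P_p = 1000 kg/m³ × 9.8 m/s² × 6330 m = 6.203×10^7 Pa = 62.03 MPa
Effective stress σ' = σ_v − P_p = 160.7 − 62.03 = 98.705 MPa = 987.05 bar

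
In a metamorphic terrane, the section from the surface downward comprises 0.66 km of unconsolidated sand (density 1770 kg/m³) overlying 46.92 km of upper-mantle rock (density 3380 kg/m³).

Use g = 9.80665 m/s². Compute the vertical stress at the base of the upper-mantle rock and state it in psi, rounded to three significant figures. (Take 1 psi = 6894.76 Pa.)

unconsolidated sand: 1770 kg/m³ × 9.80665 m/s² × 660 m = 1.146×10^7 Pa = 1662 psi
upper-mantle rock: 3380 kg/m³ × 9.80665 m/s² × 46920 m = 1.555×10^9 Pa = 2.256×10^5 psi
Total = 1662 + 2.256×10^5 = 2.2723×10^5 psi

227000 psi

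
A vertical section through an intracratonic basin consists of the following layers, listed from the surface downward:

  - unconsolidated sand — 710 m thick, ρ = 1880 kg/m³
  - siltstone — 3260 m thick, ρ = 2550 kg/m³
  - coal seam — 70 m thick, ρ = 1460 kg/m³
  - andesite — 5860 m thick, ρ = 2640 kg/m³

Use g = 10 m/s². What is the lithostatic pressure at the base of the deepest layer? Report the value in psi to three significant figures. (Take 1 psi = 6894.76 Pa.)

36600 psi

unconsolidated sand: 1880 kg/m³ × 10 m/s² × 710 m = 1.335×10^7 Pa = 1936 psi
siltstone: 2550 kg/m³ × 10 m/s² × 3260 m = 8.313×10^7 Pa = 12057 psi
coal seam: 1460 kg/m³ × 10 m/s² × 70 m = 1.022×10^6 Pa = 148.2 psi
andesite: 2640 kg/m³ × 10 m/s² × 5860 m = 1.547×10^8 Pa = 22438 psi
Total = 1936 + 12057 + 148.2 + 22438 = 36579 psi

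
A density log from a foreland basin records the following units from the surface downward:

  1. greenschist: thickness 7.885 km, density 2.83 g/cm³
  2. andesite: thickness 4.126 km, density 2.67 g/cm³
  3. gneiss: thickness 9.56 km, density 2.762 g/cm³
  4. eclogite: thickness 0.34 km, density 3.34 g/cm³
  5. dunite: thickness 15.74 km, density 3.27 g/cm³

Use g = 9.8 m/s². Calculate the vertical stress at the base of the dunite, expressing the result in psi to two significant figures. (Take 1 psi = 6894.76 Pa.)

greenschist: 2830 kg/m³ × 9.8 m/s² × 7885 m = 2.187×10^8 Pa = 31717 psi
andesite: 2670 kg/m³ × 9.8 m/s² × 4126 m = 1.080×10^8 Pa = 15658 psi
gneiss: 2762 kg/m³ × 9.8 m/s² × 9560 m = 2.588×10^8 Pa = 37531 psi
eclogite: 3340 kg/m³ × 9.8 m/s² × 340 m = 1.113×10^7 Pa = 1614 psi
dunite: 3270 kg/m³ × 9.8 m/s² × 15740 m = 5.044×10^8 Pa = 73158 psi
Total = 31717 + 15658 + 37531 + 1614 + 73158 = 1.5968×10^5 psi

160000 psi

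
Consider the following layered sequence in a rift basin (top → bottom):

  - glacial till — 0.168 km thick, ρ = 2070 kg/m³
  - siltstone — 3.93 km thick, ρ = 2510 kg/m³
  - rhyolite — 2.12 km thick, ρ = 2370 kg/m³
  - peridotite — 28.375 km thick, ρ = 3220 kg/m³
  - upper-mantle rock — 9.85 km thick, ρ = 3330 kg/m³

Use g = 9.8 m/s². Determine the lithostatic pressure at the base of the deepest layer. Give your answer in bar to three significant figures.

13700 bar

glacial till: 2070 kg/m³ × 9.8 m/s² × 168 m = 3.408×10^6 Pa = 34.08 bar
siltstone: 2510 kg/m³ × 9.8 m/s² × 3930 m = 9.667×10^7 Pa = 966.7 bar
rhyolite: 2370 kg/m³ × 9.8 m/s² × 2120 m = 4.924×10^7 Pa = 492.4 bar
peridotite: 3220 kg/m³ × 9.8 m/s² × 28375 m = 8.954×10^8 Pa = 8954 bar
upper-mantle rock: 3330 kg/m³ × 9.8 m/s² × 9850 m = 3.214×10^8 Pa = 3214 bar
Total = 34.08 + 966.7 + 492.4 + 8954 + 3214 = 13662 bar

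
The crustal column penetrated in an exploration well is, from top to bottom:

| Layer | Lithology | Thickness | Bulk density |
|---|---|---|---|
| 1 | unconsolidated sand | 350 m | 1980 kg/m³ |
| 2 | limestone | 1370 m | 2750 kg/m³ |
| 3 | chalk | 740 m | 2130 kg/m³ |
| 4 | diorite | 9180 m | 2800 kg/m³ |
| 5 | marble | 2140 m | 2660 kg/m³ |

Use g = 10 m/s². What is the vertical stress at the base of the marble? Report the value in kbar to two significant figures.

unconsolidated sand: 1980 kg/m³ × 10 m/s² × 350 m = 6.930×10^6 Pa = 0.06930 kbar
limestone: 2750 kg/m³ × 10 m/s² × 1370 m = 3.768×10^7 Pa = 0.3767 kbar
chalk: 2130 kg/m³ × 10 m/s² × 740 m = 1.576×10^7 Pa = 0.1576 kbar
diorite: 2800 kg/m³ × 10 m/s² × 9180 m = 2.570×10^8 Pa = 2.570 kbar
marble: 2660 kg/m³ × 10 m/s² × 2140 m = 5.692×10^7 Pa = 0.5692 kbar
Total = 0.06930 + 0.3767 + 0.1576 + 2.570 + 0.5692 = 3.7433 kbar

3.7 kbar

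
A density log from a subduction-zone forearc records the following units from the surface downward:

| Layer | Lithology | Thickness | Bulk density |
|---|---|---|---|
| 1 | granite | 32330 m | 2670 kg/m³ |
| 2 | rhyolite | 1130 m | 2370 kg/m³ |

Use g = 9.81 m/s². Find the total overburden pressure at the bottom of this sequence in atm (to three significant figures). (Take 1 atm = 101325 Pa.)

8620 atm

granite: 2670 kg/m³ × 9.81 m/s² × 32330 m = 8.468×10^8 Pa = 8357 atm
rhyolite: 2370 kg/m³ × 9.81 m/s² × 1130 m = 2.627×10^7 Pa = 259.3 atm
Total = 8357 + 259.3 = 8616.7 atm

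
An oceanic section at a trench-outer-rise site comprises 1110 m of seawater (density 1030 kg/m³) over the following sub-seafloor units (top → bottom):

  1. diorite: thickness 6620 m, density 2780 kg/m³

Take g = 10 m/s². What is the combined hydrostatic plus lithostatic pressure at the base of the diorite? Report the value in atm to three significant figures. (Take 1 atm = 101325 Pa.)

1930 atm

seawater: 1030 kg/m³ × 10 m/s² × 1110 m = 1.143×10^7 Pa = 112.8 atm
diorite: 2780 kg/m³ × 10 m/s² × 6620 m = 1.840×10^8 Pa = 1816 atm
Total = 112.8 + 1816 = 1929.1 atm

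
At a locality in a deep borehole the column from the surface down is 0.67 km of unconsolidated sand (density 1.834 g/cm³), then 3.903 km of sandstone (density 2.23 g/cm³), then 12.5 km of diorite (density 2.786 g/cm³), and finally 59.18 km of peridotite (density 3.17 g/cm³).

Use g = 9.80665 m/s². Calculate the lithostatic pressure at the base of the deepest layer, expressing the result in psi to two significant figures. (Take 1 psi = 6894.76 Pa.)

330000 psi

unconsolidated sand: 1834 kg/m³ × 9.80665 m/s² × 670 m = 1.205×10^7 Pa = 1748 psi
sandstone: 2230 kg/m³ × 9.80665 m/s² × 3903 m = 8.535×10^7 Pa = 12380 psi
diorite: 2786 kg/m³ × 9.80665 m/s² × 12500 m = 3.415×10^8 Pa = 49533 psi
peridotite: 3170 kg/m³ × 9.80665 m/s² × 59180 m = 1.840×10^9 Pa = 2.668×10^5 psi
Total = 1748 + 12380 + 49533 + 2.668×10^5 = 3.3049×10^5 psi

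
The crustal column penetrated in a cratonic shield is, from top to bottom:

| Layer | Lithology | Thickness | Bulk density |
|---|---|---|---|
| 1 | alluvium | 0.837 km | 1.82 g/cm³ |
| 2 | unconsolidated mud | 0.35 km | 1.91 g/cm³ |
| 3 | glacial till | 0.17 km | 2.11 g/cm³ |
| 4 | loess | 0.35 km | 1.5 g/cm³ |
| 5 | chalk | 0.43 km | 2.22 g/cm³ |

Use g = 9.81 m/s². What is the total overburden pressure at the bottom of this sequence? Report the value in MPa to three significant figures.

alluvium: 1820 kg/m³ × 9.81 m/s² × 837 m = 1.494×10^7 Pa = 14.94 MPa
unconsolidated mud: 1910 kg/m³ × 9.81 m/s² × 350 m = 6.558×10^6 Pa = 6.558 MPa
glacial till: 2110 kg/m³ × 9.81 m/s² × 170 m = 3.519×10^6 Pa = 3.519 MPa
loess: 1500 kg/m³ × 9.81 m/s² × 350 m = 5.150×10^6 Pa = 5.150 MPa
chalk: 2220 kg/m³ × 9.81 m/s² × 430 m = 9.365×10^6 Pa = 9.365 MPa
Total = 14.94 + 6.558 + 3.519 + 5.150 + 9.365 = 39.536 MPa

39.5 MPa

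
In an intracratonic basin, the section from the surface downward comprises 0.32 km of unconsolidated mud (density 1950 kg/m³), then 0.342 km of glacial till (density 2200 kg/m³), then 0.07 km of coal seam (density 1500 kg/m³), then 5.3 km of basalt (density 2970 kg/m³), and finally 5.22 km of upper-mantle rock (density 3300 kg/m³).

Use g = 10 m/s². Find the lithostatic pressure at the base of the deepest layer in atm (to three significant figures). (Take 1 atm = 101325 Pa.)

unconsolidated mud: 1950 kg/m³ × 10 m/s² × 320 m = 6.240×10^6 Pa = 61.58 atm
glacial till: 2200 kg/m³ × 10 m/s² × 342 m = 7.524×10^6 Pa = 74.26 atm
coal seam: 1500 kg/m³ × 10 m/s² × 70 m = 1.050×10^6 Pa = 10.36 atm
basalt: 2970 kg/m³ × 10 m/s² × 5300 m = 1.574×10^8 Pa = 1554 atm
upper-mantle rock: 3300 kg/m³ × 10 m/s² × 5220 m = 1.723×10^8 Pa = 1700 atm
Total = 61.58 + 74.26 + 10.36 + 1554 + 1700 = 3399.8 atm

3400 atm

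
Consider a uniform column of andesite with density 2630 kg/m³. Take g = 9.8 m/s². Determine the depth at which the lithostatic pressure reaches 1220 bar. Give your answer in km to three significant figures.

h = P/(ρg) = 1220 bar / (2630 kg/m³ × 9.8 m/s²) = 1.220×10^8 Pa / 25774 Pa/m = 4733.5 m
= 4.7335 km

4.73 km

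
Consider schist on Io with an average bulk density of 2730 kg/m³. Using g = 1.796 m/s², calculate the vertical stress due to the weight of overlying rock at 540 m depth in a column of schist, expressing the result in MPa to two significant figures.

2.6 MPa

schist: 2730 kg/m³ × 1.796 m/s² × 540 m = 2.648×10^6 Pa = 2.648 MPa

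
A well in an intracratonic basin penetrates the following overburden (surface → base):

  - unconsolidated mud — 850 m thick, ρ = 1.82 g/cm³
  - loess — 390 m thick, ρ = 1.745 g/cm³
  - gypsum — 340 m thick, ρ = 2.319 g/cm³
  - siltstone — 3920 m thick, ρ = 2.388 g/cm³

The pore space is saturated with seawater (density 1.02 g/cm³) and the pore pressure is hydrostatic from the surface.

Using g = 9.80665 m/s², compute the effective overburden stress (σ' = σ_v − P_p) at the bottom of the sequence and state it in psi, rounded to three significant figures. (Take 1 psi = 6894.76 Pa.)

Overburden (lithostatic) stress σ_v:
unconsolidated mud: 1820 kg/m³ × 9.80665 m/s² × 850 m = 1.517×10^7 Pa = 15.17 MPa
loess: 1745 kg/m³ × 9.80665 m/s² × 390 m = 6.674×10^6 Pa = 6.674 MPa
gypsum: 2319 kg/m³ × 9.80665 m/s² × 340 m = 7.732×10^6 Pa = 7.732 MPa
siltstone: 2388 kg/m³ × 9.80665 m/s² × 3920 m = 9.180×10^7 Pa = 91.80 MPa
Total = 15.17 + 6.674 + 7.732 + 91.80 = 121.38 MPa
Pore pressure P_p = 1020 kg/m³ × 9.80665 m/s² × 5500 m = 5.502×10^7 Pa = 55.02 MPa
Effective stress σ' = σ_v − P_p = 121.4 − 55.02 = 66.361 MPa = 9624.9 psi

9620 psi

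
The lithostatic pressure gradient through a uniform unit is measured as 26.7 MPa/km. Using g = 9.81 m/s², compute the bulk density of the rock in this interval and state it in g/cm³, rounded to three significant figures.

ρ = (dP/dz)/g = 26.7 MPa/km / 9.81 m/s² = 26700 Pa/m / 9.81 m/s² = 2721.7 kg/m³
= 2.722 g/cm³

2.72 g/cm³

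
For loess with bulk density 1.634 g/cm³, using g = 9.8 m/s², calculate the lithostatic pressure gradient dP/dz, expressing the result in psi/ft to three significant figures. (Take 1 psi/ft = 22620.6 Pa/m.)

0.708 psi/ft

dP/dz = ρg = 1634 kg/m³ × 9.8 m/s² = 16013 Pa/m
= 16013 Pa/m × (1 psi/ft / 22621 Pa/m) = 0.70790 psi/ft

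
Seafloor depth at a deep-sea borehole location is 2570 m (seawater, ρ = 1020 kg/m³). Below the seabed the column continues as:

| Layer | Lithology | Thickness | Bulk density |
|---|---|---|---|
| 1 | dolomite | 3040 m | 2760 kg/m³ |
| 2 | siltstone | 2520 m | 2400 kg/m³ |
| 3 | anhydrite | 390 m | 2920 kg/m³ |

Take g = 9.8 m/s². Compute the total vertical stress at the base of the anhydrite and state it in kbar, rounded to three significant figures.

1.78 kbar

seawater: 1020 kg/m³ × 9.8 m/s² × 2570 m = 2.569×10^7 Pa = 0.2569 kbar
dolomite: 2760 kg/m³ × 9.8 m/s² × 3040 m = 8.223×10^7 Pa = 0.8223 kbar
siltstone: 2400 kg/m³ × 9.8 m/s² × 2520 m = 5.927×10^7 Pa = 0.5927 kbar
anhydrite: 2920 kg/m³ × 9.8 m/s² × 390 m = 1.116×10^7 Pa = 0.1116 kbar
Total = 0.2569 + 0.8223 + 0.5927 + 0.1116 = 1.7835 kbar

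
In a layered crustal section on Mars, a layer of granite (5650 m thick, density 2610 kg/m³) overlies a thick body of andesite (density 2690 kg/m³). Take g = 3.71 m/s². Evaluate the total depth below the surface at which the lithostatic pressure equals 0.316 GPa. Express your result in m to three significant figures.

31800 m

Pressure at base of upper layers: 2610×3.71×5650 = 5.471×10^7 Pa = 0.05471 GPa
Remaining pressure to be supplied by andesite: 3.160×10^8 − 5.471×10^7 = 2.613×10^8 Pa
Additional depth in andesite = 2.613×10^8 Pa / (2690 kg/m³ × 3.71 m/s²) = 26182 m
Total depth = 5650 m + 26182 m = 31832 m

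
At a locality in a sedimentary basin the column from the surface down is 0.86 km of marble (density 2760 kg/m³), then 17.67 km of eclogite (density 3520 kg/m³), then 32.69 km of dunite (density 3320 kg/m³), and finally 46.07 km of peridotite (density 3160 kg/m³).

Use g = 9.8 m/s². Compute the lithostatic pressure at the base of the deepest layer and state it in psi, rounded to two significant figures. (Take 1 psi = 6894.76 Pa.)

marble: 2760 kg/m³ × 9.8 m/s² × 860 m = 2.326×10^7 Pa = 3374 psi
eclogite: 3520 kg/m³ × 9.8 m/s² × 17670 m = 6.095×10^8 Pa = 88407 psi
dunite: 3320 kg/m³ × 9.8 m/s² × 32690 m = 1.064×10^9 Pa = 1.543×10^5 psi
peridotite: 3160 kg/m³ × 9.8 m/s² × 46070 m = 1.427×10^9 Pa = 2.069×10^5 psi
Total = 3374 + 88407 + 1.543×10^5 + 2.069×10^5 = 4.5297×10^5 psi

450000 psi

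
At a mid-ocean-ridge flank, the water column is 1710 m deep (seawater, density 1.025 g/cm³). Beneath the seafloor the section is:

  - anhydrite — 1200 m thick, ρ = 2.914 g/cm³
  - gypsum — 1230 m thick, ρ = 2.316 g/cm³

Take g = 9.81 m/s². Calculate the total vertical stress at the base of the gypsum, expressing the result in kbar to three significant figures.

0.794 kbar

seawater: 1025 kg/m³ × 9.81 m/s² × 1710 m = 1.719×10^7 Pa = 0.1719 kbar
anhydrite: 2914 kg/m³ × 9.81 m/s² × 1200 m = 3.430×10^7 Pa = 0.3430 kbar
gypsum: 2316 kg/m³ × 9.81 m/s² × 1230 m = 2.795×10^7 Pa = 0.2795 kbar
Total = 0.1719 + 0.3430 + 0.2795 = 0.79444 kbar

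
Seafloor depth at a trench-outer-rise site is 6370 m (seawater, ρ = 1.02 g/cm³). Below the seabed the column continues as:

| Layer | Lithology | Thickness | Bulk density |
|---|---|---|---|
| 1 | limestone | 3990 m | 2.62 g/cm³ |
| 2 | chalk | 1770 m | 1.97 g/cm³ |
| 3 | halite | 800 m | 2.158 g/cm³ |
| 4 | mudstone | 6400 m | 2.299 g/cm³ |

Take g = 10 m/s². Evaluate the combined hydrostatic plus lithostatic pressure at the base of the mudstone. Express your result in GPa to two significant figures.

0.37 GPa

seawater: 1020 kg/m³ × 10 m/s² × 6370 m = 6.497×10^7 Pa = 0.06497 GPa
limestone: 2620 kg/m³ × 10 m/s² × 3990 m = 1.045×10^8 Pa = 0.1045 GPa
chalk: 1970 kg/m³ × 10 m/s² × 1770 m = 3.487×10^7 Pa = 0.03487 GPa
halite: 2158 kg/m³ × 10 m/s² × 800 m = 1.726×10^7 Pa = 0.01726 GPa
mudstone: 2299 kg/m³ × 10 m/s² × 6400 m = 1.471×10^8 Pa = 0.1471 GPa
Total = 0.06497 + 0.1045 + 0.03487 + 0.01726 + 0.1471 = 0.36878 GPa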